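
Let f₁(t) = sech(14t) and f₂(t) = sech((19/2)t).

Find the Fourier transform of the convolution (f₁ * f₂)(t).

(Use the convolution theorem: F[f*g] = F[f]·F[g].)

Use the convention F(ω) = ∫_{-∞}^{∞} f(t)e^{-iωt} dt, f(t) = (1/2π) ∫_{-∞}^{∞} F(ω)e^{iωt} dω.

F[f₁*f₂](ω) = \frac{\pi^{2}}{133 \cosh{\left(\frac{\pi \omega}{28} \right)} \cosh{\left(\frac{\pi \omega}{19} \right)}}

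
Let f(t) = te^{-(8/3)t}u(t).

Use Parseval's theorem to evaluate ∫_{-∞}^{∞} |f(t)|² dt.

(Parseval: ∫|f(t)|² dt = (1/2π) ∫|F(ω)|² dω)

∫|f(t)|² dt = \frac{27}{2048}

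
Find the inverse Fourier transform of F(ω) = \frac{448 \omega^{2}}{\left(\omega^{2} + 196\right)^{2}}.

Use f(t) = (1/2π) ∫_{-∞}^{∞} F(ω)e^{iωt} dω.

f(t) = 8 \left(1 - 14 \left|{t}\right|\right) e^{- 14 \left|{t}\right|}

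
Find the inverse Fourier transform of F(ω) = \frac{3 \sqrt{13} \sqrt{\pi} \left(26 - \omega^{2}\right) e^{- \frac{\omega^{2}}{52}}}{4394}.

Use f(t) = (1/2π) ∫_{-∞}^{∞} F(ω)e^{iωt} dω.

f(t) = 6 t^{2} e^{- 13 t^{2}}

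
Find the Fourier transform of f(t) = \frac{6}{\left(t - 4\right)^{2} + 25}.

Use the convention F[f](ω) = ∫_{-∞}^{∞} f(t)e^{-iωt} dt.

F(ω) = \frac{6 \pi e^{- 4 i \omega - 5 \left|{\omega}\right|}}{5}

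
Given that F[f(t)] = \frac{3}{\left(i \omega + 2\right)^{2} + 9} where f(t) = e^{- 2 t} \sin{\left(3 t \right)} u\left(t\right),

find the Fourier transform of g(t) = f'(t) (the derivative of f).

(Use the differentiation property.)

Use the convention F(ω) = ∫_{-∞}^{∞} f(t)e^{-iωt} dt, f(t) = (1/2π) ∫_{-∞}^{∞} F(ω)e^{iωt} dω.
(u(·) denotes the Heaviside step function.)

F[g](ω) = \frac{3 i \omega}{\left(i \omega + 2\right)^{2} + 9}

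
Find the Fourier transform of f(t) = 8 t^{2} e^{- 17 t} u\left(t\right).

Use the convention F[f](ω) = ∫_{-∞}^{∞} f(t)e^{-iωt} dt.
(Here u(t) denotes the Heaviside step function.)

F(ω) = \frac{16}{\left(i \omega + 17\right)^{3}}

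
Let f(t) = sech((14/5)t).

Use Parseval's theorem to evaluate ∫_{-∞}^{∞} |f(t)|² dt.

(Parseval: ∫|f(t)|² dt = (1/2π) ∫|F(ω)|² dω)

∫|f(t)|² dt = \frac{5}{7}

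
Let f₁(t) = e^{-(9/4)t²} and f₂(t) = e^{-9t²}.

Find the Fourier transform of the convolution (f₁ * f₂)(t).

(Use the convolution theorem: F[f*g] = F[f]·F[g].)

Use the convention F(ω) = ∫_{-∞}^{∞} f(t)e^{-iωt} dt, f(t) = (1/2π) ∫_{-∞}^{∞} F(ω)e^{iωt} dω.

F[f₁*f₂](ω) = \frac{2 \pi e^{- \frac{5 \omega^{2}}{36}}}{9}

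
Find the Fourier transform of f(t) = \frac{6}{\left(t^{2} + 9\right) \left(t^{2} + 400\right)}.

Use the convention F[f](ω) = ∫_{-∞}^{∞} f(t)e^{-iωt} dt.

F(ω) = \frac{\pi \left(20 e^{17 \left|{\omega}\right|} - 3\right) e^{- 20 \left|{\omega}\right|}}{3910}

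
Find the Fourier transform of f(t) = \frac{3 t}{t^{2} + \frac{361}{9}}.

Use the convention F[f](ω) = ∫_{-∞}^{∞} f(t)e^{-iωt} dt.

F(ω) = - 3 i \pi e^{- \frac{19 \left|{\omega}\right|}{3}} \operatorname{sign}{\left(\omega \right)}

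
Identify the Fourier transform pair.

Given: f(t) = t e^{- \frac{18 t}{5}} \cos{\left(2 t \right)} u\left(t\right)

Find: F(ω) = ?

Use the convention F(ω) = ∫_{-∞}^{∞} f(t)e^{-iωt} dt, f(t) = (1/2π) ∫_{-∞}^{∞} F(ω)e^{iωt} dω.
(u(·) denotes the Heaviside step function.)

F(ω) = \frac{25 \left(\left(5 i \omega + 18\right)^{2} - 100\right)}{\left(\left(5 i \omega + 18\right)^{2} + 100\right)^{2}}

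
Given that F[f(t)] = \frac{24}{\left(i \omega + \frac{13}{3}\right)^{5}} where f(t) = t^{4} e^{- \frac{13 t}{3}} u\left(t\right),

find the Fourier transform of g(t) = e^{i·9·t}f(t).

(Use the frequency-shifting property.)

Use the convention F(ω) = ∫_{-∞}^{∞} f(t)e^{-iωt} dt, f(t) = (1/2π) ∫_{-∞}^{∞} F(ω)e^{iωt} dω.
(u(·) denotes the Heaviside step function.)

F[g](ω) = \frac{5832}{\left(3 i \left(\omega - 9\right) + 13\right)^{5}}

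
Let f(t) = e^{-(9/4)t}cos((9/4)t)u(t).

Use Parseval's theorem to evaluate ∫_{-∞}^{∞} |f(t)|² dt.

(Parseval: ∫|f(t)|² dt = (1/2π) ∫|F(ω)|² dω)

∫|f(t)|² dt = \frac{1}{6}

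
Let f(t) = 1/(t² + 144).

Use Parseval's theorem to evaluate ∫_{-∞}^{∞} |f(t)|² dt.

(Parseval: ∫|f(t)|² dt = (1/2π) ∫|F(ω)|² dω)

∫|f(t)|² dt = \frac{\pi}{3456}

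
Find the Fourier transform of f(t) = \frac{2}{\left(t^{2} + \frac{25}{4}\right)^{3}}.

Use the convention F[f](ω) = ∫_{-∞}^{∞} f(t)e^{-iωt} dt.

F(ω) = \frac{2 \pi \left(25 \omega^{2} + 30 \left|{\omega}\right| + 12\right) e^{- \frac{5 \left|{\omega}\right|}{2}}}{3125}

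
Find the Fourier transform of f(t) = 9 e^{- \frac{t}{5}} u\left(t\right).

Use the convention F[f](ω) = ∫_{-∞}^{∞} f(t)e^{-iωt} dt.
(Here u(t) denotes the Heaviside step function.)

F(ω) = \frac{45}{5 i \omega + 1}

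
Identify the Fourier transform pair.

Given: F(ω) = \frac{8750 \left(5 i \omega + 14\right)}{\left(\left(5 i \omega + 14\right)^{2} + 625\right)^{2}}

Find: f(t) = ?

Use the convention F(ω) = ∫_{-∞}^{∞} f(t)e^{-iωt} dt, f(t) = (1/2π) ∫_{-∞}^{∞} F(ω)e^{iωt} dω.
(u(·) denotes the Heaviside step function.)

f(t) = 7 t e^{- \frac{14 t}{5}} \sin{\left(5 t \right)} u\left(t\right)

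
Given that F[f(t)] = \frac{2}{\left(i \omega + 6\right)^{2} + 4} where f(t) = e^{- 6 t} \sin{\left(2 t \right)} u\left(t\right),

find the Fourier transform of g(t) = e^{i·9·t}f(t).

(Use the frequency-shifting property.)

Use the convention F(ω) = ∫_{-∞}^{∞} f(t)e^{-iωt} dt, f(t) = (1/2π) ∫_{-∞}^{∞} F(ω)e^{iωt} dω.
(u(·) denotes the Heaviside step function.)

F[g](ω) = \frac{2}{\left(i \left(\omega - 9\right) + 6\right)^{2} + 4}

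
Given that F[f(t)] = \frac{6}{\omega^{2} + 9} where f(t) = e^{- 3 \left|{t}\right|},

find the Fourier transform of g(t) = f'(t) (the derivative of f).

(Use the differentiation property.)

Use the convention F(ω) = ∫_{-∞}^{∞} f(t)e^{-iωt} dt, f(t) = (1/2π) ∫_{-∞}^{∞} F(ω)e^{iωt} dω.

F[g](ω) = \frac{6 i \omega}{\omega^{2} + 9}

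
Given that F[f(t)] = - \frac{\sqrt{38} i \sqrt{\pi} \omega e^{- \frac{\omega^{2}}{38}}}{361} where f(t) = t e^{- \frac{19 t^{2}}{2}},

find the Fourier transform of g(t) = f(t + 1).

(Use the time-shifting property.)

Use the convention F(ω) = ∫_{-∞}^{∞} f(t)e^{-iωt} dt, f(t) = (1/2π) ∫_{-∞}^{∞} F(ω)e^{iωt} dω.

F[g](ω) = - \frac{\sqrt{38} i \sqrt{\pi} \omega e^{- \omega \left(\frac{\omega}{38} - i\right)}}{361}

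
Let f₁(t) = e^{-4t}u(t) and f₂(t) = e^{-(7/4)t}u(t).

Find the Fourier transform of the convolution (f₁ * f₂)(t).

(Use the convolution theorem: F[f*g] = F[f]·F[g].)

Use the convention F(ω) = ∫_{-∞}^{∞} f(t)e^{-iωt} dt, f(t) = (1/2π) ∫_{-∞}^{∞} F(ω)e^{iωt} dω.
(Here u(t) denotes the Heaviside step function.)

F[f₁*f₂](ω) = \frac{4}{\left(i \omega + 4\right) \left(4 i \omega + 7\right)}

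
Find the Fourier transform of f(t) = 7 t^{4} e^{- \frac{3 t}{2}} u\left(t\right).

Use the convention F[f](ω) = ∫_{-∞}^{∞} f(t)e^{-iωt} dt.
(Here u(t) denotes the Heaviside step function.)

F(ω) = \frac{5376}{\left(2 i \omega + 3\right)^{5}}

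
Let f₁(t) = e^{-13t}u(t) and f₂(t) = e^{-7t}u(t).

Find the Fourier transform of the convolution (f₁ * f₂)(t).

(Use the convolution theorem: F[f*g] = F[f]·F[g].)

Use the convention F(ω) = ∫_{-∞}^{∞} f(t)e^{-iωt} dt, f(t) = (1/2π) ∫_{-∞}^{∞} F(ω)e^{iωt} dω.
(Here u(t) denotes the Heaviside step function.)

F[f₁*f₂](ω) = \frac{1}{\left(i \omega + 7\right) \left(i \omega + 13\right)}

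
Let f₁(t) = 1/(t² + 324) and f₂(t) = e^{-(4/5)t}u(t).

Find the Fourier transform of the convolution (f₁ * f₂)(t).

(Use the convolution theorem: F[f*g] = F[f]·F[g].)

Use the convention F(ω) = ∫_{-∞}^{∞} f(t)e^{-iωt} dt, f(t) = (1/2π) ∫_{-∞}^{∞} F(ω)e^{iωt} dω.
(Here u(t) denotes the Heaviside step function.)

F[f₁*f₂](ω) = \frac{5 \pi e^{- 18 \left|{\omega}\right|}}{18 \left(5 i \omega + 4\right)}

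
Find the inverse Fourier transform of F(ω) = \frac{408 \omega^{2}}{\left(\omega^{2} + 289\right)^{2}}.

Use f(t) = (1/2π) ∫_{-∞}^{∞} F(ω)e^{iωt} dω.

f(t) = 6 \left(1 - 17 \left|{t}\right|\right) e^{- 17 \left|{t}\right|}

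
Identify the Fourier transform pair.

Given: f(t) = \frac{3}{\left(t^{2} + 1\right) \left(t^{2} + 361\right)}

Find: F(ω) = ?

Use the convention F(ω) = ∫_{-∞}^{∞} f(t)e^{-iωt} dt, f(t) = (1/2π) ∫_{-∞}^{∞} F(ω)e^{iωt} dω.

F(ω) = \frac{\pi e^{- \left|{\omega}\right|}}{120} - \frac{\pi e^{- 19 \left|{\omega}\right|}}{2280}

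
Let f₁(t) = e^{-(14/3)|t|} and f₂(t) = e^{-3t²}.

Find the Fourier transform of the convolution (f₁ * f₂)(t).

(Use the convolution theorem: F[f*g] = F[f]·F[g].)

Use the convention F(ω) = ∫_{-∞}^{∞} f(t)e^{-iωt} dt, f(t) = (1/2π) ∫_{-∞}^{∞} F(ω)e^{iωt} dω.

F[f₁*f₂](ω) = \frac{28 \sqrt{3} \sqrt{\pi} e^{- \frac{\omega^{2}}{12}}}{9 \omega^{2} + 196}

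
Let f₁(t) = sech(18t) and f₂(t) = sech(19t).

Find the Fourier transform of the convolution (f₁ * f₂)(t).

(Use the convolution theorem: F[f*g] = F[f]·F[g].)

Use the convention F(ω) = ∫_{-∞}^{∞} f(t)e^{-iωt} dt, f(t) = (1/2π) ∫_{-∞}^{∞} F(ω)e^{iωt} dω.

F[f₁*f₂](ω) = \frac{\pi^{2}}{342 \cosh{\left(\frac{\pi \omega}{38} \right)} \cosh{\left(\frac{\pi \omega}{36} \right)}}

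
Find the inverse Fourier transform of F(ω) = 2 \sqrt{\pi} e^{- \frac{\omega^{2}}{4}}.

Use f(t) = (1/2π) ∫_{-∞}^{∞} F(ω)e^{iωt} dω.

f(t) = 2 e^{- t^{2}}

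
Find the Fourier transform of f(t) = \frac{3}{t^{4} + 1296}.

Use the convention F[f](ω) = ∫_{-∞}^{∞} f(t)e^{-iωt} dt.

F(ω) = \frac{\pi e^{- 3 \sqrt{2} \left|{\omega}\right|} \sin{\left(3 \sqrt{2} \left|{\omega}\right| + \frac{\pi}{4} \right)}}{72}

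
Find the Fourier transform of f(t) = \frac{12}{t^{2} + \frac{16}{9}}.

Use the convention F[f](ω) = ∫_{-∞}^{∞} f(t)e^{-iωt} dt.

F(ω) = 9 \pi e^{- \frac{4 \left|{\omega}\right|}{3}}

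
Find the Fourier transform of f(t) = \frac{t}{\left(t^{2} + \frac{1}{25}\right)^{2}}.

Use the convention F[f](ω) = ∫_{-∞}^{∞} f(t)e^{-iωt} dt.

F(ω) = - \frac{5 i \pi \omega e^{- \frac{\left|{\omega}\right|}{5}}}{2}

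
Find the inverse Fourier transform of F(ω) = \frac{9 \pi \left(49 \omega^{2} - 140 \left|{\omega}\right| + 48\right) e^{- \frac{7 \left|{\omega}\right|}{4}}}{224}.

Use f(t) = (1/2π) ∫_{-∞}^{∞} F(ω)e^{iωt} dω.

f(t) = \frac{9 t^{4}}{\left(t^{2} + \frac{49}{16}\right)^{3}}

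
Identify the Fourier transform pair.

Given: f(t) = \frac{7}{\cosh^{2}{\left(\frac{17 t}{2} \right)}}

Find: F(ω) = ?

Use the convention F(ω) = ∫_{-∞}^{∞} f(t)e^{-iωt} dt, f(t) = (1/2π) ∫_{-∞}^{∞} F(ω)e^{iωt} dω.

F(ω) = \frac{28 \pi \omega}{289 \sinh{\left(\frac{\pi \omega}{17} \right)}}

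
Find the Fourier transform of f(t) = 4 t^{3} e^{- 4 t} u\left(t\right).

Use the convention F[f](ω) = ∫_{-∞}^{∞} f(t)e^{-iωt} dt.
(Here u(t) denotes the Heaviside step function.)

F(ω) = \frac{24}{\left(i \omega + 4\right)^{4}}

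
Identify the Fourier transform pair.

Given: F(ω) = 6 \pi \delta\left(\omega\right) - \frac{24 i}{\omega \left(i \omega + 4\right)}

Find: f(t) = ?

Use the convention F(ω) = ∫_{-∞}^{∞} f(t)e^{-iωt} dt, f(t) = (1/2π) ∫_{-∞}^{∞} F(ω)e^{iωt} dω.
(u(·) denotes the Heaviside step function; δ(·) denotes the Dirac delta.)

f(t) = 6 \left(1 - e^{- 4 t}\right) u\left(t\right)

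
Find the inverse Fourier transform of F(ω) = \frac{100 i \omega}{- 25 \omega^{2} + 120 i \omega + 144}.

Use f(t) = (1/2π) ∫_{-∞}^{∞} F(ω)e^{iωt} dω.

f(t) = 4 \left(1 - \frac{12 t}{5}\right) e^{- \frac{12 t}{5}} u\left(t\right)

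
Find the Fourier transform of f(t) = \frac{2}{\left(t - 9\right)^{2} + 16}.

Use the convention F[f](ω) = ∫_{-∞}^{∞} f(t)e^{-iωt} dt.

F(ω) = \frac{\pi e^{- 9 i \omega - 4 \left|{\omega}\right|}}{2}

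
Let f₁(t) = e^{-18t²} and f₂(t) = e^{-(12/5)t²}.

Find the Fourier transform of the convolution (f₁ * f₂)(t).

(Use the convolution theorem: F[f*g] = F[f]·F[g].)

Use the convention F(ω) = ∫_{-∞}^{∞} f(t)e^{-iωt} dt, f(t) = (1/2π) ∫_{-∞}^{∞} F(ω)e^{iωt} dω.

F[f₁*f₂](ω) = \frac{\sqrt{30} \pi e^{- \frac{17 \omega^{2}}{144}}}{36}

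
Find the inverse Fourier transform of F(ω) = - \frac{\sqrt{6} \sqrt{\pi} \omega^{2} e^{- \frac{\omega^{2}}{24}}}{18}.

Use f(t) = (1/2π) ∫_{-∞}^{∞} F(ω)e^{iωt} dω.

f(t) = 2 \left(24 t^{2} - 2\right) e^{- 6 t^{2}}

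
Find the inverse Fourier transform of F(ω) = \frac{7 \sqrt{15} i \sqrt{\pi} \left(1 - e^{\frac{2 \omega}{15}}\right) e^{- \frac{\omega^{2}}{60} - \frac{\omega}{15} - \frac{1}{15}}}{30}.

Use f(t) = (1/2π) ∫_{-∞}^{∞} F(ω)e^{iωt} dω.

f(t) = 7 e^{- 15 t^{2}} \sin{\left(2 t \right)}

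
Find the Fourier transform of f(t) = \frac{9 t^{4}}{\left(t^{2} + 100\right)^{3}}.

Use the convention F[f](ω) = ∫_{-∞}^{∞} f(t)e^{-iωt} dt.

F(ω) = \frac{9 \pi \left(100 \omega^{2} - 50 \left|{\omega}\right| + 3\right) e^{- 10 \left|{\omega}\right|}}{80}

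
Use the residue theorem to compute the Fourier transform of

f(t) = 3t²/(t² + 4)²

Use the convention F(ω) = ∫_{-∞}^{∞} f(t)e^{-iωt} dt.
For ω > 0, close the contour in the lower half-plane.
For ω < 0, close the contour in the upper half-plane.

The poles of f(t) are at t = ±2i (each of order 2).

Let g(z) = f(z)e^{-iωz}; for large |z| the factor e^{-iωz} decays in the lower half-plane when ω > 0 and in the upper half-plane when ω < 0.

Case ω > 0 (lower half-plane, clockwise contour ⇒ F(ω) = -2πi·ΣRes):
  Res_{z = - 2 i} g(z) = \frac{3 i \left(1 - 2 \omega\right) e^{- 2 \omega}}{8} (pole of order 2)
  F(ω) = -2πi·ΣRes = \frac{3 \pi \left(1 - 2 \omega\right) e^{- 2 \omega}}{4}

Case ω < 0 (upper half-plane, counterclockwise contour ⇒ F(ω) = +2πi·ΣRes):
  Res_{z = 2 i} g(z) = \frac{3 i \left(- 2 \omega - 1\right) e^{2 \omega}}{8} (pole of order 2)
  F(ω) = 2πi·ΣRes = \frac{3 \pi \left(2 \omega + 1\right) e^{2 \omega}}{4}

Both cases combine into a single formula in |ω|:

F(ω) = \frac{3 \pi \left(1 - 2 \left|{\omega}\right|\right) e^{- 2 \left|{\omega}\right|}}{4}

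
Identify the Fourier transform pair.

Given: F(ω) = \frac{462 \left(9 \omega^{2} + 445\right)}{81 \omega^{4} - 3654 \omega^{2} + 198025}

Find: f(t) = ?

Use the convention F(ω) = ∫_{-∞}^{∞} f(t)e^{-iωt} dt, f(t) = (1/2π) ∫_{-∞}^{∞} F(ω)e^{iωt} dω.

f(t) = 7 e^{- \frac{11 \left|{t}\right|}{3}} \cos{\left(6 t \right)}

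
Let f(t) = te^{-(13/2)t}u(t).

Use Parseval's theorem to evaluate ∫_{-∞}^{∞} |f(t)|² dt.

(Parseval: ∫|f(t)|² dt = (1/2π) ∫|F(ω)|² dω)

∫|f(t)|² dt = \frac{2}{2197}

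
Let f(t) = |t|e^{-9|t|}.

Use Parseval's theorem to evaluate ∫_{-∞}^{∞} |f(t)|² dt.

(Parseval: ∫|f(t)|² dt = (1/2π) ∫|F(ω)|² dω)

∫|f(t)|² dt = \frac{1}{1458}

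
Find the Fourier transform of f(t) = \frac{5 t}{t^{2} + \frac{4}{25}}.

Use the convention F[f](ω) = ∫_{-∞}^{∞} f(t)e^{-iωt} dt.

F(ω) = - 5 i \pi e^{- \frac{2 \left|{\omega}\right|}{5}} \operatorname{sign}{\left(\omega \right)}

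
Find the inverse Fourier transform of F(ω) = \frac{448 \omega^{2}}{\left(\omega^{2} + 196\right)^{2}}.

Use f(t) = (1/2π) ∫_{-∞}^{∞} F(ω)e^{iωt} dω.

f(t) = 8 \left(1 - 14 \left|{t}\right|\right) e^{- 14 \left|{t}\right|}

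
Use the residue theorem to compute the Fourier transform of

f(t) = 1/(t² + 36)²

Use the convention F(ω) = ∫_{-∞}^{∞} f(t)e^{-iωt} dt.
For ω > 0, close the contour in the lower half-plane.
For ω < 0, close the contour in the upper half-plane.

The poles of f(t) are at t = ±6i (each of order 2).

Let g(z) = f(z)e^{-iωz}; for large |z| the factor e^{-iωz} decays in the lower half-plane when ω > 0 and in the upper half-plane when ω < 0.

Case ω > 0 (lower half-plane, clockwise contour ⇒ F(ω) = -2πi·ΣRes):
  Res_{z = - 6 i} g(z) = \frac{i \left(6 \omega + 1\right) e^{- 6 \omega}}{864} (pole of order 2)
  F(ω) = -2πi·ΣRes = \frac{\pi \left(6 \omega + 1\right) e^{- 6 \omega}}{432}

Case ω < 0 (upper half-plane, counterclockwise contour ⇒ F(ω) = +2πi·ΣRes):
  Res_{z = 6 i} g(z) = \frac{i \left(6 \omega - 1\right) e^{6 \omega}}{864} (pole of order 2)
  F(ω) = 2πi·ΣRes = \frac{\pi \left(1 - 6 \omega\right) e^{6 \omega}}{432}

Both cases combine into a single formula in |ω|:

F(ω) = \frac{\pi \left(6 \left|{\omega}\right| + 1\right) e^{- 6 \left|{\omega}\right|}}{432}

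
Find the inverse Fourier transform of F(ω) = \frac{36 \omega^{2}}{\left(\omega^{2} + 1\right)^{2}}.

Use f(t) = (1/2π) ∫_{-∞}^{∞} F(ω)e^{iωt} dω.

f(t) = 9 \left(1 - \left|{t}\right|\right) e^{- \left|{t}\right|}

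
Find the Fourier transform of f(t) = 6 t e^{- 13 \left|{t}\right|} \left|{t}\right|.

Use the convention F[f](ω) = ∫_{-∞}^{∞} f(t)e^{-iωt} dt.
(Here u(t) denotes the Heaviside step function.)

F(ω) = \frac{24 i \omega \left(\omega^{2} - 507\right)}{\left(\omega^{2} + 169\right)^{3}}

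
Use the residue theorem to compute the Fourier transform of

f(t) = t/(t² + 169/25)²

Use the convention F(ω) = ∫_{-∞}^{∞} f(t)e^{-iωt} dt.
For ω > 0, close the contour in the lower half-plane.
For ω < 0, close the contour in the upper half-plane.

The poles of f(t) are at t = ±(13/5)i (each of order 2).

Let g(z) = f(z)e^{-iωz}; for large |z| the factor e^{-iωz} decays in the lower half-plane when ω > 0 and in the upper half-plane when ω < 0.

Case ω > 0 (lower half-plane, clockwise contour ⇒ F(ω) = -2πi·ΣRes):
  Res_{z = - \frac{13 i}{5}} g(z) = \frac{5 \omega e^{- \frac{13 \omega}{5}}}{52} (pole of order 2)
  F(ω) = -2πi·ΣRes = - \frac{5 i \pi \omega e^{- \frac{13 \omega}{5}}}{26}

Case ω < 0 (upper half-plane, counterclockwise contour ⇒ F(ω) = +2πi·ΣRes):
  Res_{z = \frac{13 i}{5}} g(z) = - \frac{5 \omega e^{\frac{13 \omega}{5}}}{52} (pole of order 2)
  F(ω) = 2πi·ΣRes = - \frac{5 i \pi \omega e^{\frac{13 \omega}{5}}}{26}

Both cases combine into a single formula in |ω|:

F(ω) = - \frac{5 i \pi \omega e^{- \frac{13 \left|{\omega}\right|}{5}}}{26}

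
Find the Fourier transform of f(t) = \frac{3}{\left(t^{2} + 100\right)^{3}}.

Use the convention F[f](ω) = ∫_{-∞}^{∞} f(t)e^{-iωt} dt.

F(ω) = \frac{3 \pi \left(100 \omega^{2} + 30 \left|{\omega}\right| + 3\right) e^{- 10 \left|{\omega}\right|}}{800000}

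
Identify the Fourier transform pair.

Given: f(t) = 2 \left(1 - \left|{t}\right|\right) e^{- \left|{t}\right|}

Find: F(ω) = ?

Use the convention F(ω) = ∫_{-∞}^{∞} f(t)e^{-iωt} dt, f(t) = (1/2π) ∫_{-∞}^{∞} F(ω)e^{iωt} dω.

F(ω) = \frac{8 \omega^{2}}{\left(\omega^{2} + 1\right)^{2}}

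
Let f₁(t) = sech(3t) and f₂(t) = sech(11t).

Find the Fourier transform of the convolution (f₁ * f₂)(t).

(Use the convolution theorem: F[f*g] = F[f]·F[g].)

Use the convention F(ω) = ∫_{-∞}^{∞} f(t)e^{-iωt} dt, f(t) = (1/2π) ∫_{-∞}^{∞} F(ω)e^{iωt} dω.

F[f₁*f₂](ω) = \frac{\pi^{2}}{33 \cosh{\left(\frac{\pi \omega}{22} \right)} \cosh{\left(\frac{\pi \omega}{6} \right)}}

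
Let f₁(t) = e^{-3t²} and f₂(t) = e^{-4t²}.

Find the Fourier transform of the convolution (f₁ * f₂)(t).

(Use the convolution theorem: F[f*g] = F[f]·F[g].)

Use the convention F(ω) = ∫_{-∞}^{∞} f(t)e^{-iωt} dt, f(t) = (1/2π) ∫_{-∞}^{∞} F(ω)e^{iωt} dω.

F[f₁*f₂](ω) = \frac{\sqrt{3} \pi e^{- \frac{7 \omega^{2}}{48}}}{6}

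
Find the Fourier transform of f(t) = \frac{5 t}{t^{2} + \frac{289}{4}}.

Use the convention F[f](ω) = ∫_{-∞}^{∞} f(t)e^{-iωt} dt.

F(ω) = - 5 i \pi e^{- \frac{17 \left|{\omega}\right|}{2}} \operatorname{sign}{\left(\omega \right)}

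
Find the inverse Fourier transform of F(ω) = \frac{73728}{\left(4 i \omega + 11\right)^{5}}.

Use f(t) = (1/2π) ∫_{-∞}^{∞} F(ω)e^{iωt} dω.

f(t) = 3 t^{4} e^{- \frac{11 t}{4}} u\left(t\right)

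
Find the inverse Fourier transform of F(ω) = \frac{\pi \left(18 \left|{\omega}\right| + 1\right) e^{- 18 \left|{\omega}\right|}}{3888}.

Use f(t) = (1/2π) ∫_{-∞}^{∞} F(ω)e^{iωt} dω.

f(t) = \frac{3}{\left(t^{2} + 324\right)^{2}}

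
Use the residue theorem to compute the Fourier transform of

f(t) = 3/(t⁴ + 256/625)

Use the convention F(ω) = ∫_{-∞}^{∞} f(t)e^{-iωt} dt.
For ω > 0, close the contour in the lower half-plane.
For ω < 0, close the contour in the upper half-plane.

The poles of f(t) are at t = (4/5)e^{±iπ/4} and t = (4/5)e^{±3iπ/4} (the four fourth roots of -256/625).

Let g(z) = f(z)e^{-iωz}; for large |z| the factor e^{-iωz} decays in the lower half-plane when ω > 0 and in the upper half-plane when ω < 0.

Case ω > 0 (lower half-plane, clockwise contour ⇒ F(ω) = -2πi·ΣRes):
  Res_{z = - \frac{2 \sqrt{2}}{5} - \frac{2 \sqrt{2} i}{5}} g(z) = \frac{375 \sqrt{2} i \left(1 - i\right) e^{\frac{2 \sqrt{2} \omega \left(-1 + i\right)}{5}}}{512}
  Res_{z = \frac{2 \sqrt{2}}{5} - \frac{2 \sqrt{2} i}{5}} g(z) = \frac{375 \sqrt{2} i \left(1 + i\right) e^{- \frac{2 \sqrt{2} \omega \left(1 + i\right)}{5}}}{512}
  F(ω) = -2πi·ΣRes = \frac{375 \sqrt{2} \pi \left(1 - i\right) \left(e^{\frac{4 \sqrt{2} i \omega}{5}} + i\right) e^{- \frac{2 \sqrt{2} \omega \left(1 + i\right)}{5}}}{256} = \frac{375 \pi e^{- \frac{2 \sqrt{2} \omega}{5}} \sin{\left(\frac{2 \sqrt{2} \omega}{5} + \frac{\pi}{4} \right)}}{64}

Case ω < 0 (upper half-plane, counterclockwise contour ⇒ F(ω) = +2πi·ΣRes):
  Res_{z = \frac{2 \sqrt{2}}{5} + \frac{2 \sqrt{2} i}{5}} g(z) = \frac{375 \sqrt{2} i \left(-1 + i\right) e^{\frac{2 \sqrt{2} \omega \left(1 - i\right)}{5}}}{512}
  Res_{z = - \frac{2 \sqrt{2}}{5} + \frac{2 \sqrt{2} i}{5}} g(z) = \frac{375 \sqrt{2} \left(1 - i\right) e^{\frac{2 \sqrt{2} \omega \left(1 + i\right)}{5}}}{512}
  F(ω) = 2πi·ΣRes = - \frac{375 \sqrt{2} i \pi \left(i \left(1 - i\right) e^{\frac{2 \sqrt{2} \omega \left(1 - i\right)}{5}} - \left(1 - i\right) e^{\frac{2 \sqrt{2} \omega \left(1 + i\right)}{5}}\right)}{256} = \frac{375 \pi e^{\frac{2 \sqrt{2} \omega}{5}} \cos{\left(\frac{2 \sqrt{2} \omega}{5} + \frac{\pi}{4} \right)}}{64}

Both cases combine into a single formula in |ω|:

F(ω) = \frac{375 \pi e^{- \frac{2 \sqrt{2} \left|{\omega}\right|}{5}} \sin{\left(\frac{2 \sqrt{2} \left|{\omega}\right|}{5} + \frac{\pi}{4} \right)}}{64}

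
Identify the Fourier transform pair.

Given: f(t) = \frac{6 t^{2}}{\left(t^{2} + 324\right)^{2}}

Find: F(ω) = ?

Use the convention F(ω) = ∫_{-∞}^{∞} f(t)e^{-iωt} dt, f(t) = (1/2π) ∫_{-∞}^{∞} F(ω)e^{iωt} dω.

F(ω) = \frac{\pi \left(1 - 18 \left|{\omega}\right|\right) e^{- 18 \left|{\omega}\right|}}{6}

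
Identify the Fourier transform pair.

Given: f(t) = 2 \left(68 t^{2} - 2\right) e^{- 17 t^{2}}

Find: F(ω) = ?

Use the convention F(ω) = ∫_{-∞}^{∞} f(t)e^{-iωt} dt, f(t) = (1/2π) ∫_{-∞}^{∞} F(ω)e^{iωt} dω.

F(ω) = - \frac{2 \sqrt{17} \sqrt{\pi} \omega^{2} e^{- \frac{\omega^{2}}{68}}}{289}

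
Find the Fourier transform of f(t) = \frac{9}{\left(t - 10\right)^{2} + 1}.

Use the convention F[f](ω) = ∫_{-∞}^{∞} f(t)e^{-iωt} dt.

F(ω) = 9 \pi e^{- 10 i \omega - \left|{\omega}\right|}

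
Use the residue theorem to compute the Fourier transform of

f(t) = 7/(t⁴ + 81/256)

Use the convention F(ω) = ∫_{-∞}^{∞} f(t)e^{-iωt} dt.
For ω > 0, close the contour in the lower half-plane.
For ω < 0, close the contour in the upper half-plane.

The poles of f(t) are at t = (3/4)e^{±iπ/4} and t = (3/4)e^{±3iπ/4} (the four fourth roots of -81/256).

Let g(z) = f(z)e^{-iωz}; for large |z| the factor e^{-iωz} decays in the lower half-plane when ω > 0 and in the upper half-plane when ω < 0.

Case ω > 0 (lower half-plane, clockwise contour ⇒ F(ω) = -2πi·ΣRes):
  Res_{z = - \frac{3 \sqrt{2}}{8} - \frac{3 \sqrt{2} i}{8}} g(z) = \frac{56 \sqrt{2} \left(1 + i\right) e^{\frac{3 \sqrt{2} \omega \left(-1 + i\right)}{8}}}{27}
  Res_{z = \frac{3 \sqrt{2}}{8} - \frac{3 \sqrt{2} i}{8}} g(z) = \frac{56 \sqrt{2} \left(-1 + i\right) e^{- \frac{3 \sqrt{2} \omega \left(1 + i\right)}{8}}}{27}
  F(ω) = -2πi·ΣRes = \frac{112 \sqrt{2} \pi \left(\left(1 - i\right) e^{\frac{3 \sqrt{2} i \omega}{4}} + 1 + i\right) e^{- \frac{3 \sqrt{2} \omega \left(1 + i\right)}{8}}}{27} = \frac{448 \pi e^{- \frac{3 \sqrt{2} \omega}{8}} \sin{\left(\frac{3 \sqrt{2} \omega}{8} + \frac{\pi}{4} \right)}}{27}

Case ω < 0 (upper half-plane, counterclockwise contour ⇒ F(ω) = +2πi·ΣRes):
  Res_{z = \frac{3 \sqrt{2}}{8} + \frac{3 \sqrt{2} i}{8}} g(z) = - \frac{56 \sqrt{2} \left(1 + i\right) e^{\frac{3 \sqrt{2} \omega \left(1 - i\right)}{8}}}{27}
  Res_{z = - \frac{3 \sqrt{2}}{8} + \frac{3 \sqrt{2} i}{8}} g(z) = \frac{56 \sqrt{2} \left(1 - i\right) e^{\frac{3 \sqrt{2} \omega \left(1 + i\right)}{8}}}{27}
  F(ω) = 2πi·ΣRes = - \frac{112 \sqrt{2} i \pi \left(\left(1 + i\right) e^{\frac{3 \sqrt{2} \omega \left(1 - i\right)}{8}} - \left(1 - i\right) e^{\frac{3 \sqrt{2} \omega \left(1 + i\right)}{8}}\right)}{27} = \frac{448 \pi e^{\frac{3 \sqrt{2} \omega}{8}} \cos{\left(\frac{3 \sqrt{2} \omega}{8} + \frac{\pi}{4} \right)}}{27}

Both cases combine into a single formula in |ω|:

F(ω) = \frac{448 \pi e^{- \frac{3 \sqrt{2} \left|{\omega}\right|}{8}} \sin{\left(\frac{3 \sqrt{2} \left|{\omega}\right|}{8} + \frac{\pi}{4} \right)}}{27}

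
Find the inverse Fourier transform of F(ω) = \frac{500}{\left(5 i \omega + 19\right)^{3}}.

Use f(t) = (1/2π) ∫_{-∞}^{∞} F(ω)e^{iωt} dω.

f(t) = 2 t^{2} e^{- \frac{19 t}{5}} u\left(t\right)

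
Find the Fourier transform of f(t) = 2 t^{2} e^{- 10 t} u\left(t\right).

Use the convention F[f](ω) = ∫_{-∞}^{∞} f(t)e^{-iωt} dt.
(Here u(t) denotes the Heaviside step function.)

F(ω) = \frac{4}{\left(i \omega + 10\right)^{3}}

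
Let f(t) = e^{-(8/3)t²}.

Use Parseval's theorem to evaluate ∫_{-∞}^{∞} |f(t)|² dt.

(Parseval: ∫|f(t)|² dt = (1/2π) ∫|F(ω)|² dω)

∫|f(t)|² dt = \frac{\sqrt{3} \sqrt{\pi}}{4}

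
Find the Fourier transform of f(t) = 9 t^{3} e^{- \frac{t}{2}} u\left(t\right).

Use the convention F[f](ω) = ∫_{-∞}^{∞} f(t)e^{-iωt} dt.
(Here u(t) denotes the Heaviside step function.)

F(ω) = \frac{864}{\left(2 i \omega + 1\right)^{4}}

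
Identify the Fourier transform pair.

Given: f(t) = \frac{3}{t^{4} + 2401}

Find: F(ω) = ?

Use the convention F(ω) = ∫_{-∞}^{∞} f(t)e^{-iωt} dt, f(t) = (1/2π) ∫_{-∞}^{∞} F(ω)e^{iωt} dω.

F(ω) = \frac{3 \pi e^{- \frac{7 \sqrt{2} \left|{\omega}\right|}{2}} \sin{\left(\frac{7 \sqrt{2} \left|{\omega}\right|}{2} + \frac{\pi}{4} \right)}}{343}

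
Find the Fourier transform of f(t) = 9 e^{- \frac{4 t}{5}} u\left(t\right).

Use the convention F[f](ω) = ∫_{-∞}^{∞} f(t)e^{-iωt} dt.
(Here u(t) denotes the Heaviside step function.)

F(ω) = \frac{45}{5 i \omega + 4}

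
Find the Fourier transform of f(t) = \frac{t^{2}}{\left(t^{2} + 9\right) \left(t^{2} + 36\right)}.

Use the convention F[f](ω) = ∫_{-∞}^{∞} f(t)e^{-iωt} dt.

F(ω) = \frac{\pi \left(2 - e^{3 \left|{\omega}\right|}\right) e^{- 6 \left|{\omega}\right|}}{9}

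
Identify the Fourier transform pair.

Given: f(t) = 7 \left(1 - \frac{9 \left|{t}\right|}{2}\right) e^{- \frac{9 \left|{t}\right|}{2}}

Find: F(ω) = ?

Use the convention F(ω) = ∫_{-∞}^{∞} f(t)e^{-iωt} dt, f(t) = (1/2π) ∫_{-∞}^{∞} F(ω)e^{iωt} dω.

F(ω) = \frac{2016 \omega^{2}}{\left(4 \omega^{2} + 81\right)^{2}}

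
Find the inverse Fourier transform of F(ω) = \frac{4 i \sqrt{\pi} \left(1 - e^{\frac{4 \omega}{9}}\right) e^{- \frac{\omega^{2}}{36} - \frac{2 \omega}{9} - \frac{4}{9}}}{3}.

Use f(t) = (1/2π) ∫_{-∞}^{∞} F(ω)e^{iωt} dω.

f(t) = 8 e^{- 9 t^{2}} \sin{\left(4 t \right)}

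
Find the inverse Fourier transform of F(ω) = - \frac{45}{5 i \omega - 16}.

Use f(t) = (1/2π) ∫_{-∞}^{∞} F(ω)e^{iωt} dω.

f(t) = 9 e^{\frac{16 t}{5}} u\left(- t\right)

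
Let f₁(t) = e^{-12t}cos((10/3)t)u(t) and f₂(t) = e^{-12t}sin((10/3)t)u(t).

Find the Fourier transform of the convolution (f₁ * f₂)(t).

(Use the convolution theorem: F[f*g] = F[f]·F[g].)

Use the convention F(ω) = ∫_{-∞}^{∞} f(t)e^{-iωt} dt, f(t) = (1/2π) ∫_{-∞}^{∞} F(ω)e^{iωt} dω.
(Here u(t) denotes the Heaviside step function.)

F[f₁*f₂](ω) = \frac{270 \left(i \omega + 12\right)}{\left(9 \left(i \omega + 12\right)^{2} + 100\right)^{2}}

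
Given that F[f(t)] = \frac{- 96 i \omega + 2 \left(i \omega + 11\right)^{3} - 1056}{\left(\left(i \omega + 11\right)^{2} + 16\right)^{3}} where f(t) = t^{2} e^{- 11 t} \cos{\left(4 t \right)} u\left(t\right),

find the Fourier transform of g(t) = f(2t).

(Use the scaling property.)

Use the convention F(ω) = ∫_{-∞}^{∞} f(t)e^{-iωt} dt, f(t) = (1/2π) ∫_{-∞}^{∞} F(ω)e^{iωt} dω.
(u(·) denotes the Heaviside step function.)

F[g](ω) = \frac{8 \left(- 192 i \omega + \left(i \omega + 22\right)^{3} - 4224\right)}{\left(\left(i \omega + 22\right)^{2} + 64\right)^{3}}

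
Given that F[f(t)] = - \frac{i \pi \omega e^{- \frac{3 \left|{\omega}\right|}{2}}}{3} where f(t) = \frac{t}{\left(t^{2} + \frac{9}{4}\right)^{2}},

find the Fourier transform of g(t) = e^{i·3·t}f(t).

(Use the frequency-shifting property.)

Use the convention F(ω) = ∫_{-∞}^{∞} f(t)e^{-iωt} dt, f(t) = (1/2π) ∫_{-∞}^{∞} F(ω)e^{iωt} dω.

F[g](ω) = \frac{i \pi \left(3 - \omega\right) e^{- \frac{3 \left|{\omega - 3}\right|}{2}}}{3}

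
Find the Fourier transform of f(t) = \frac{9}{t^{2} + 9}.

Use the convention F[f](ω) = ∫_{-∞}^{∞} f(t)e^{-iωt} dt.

F(ω) = 3 \pi e^{- 3 \left|{\omega}\right|}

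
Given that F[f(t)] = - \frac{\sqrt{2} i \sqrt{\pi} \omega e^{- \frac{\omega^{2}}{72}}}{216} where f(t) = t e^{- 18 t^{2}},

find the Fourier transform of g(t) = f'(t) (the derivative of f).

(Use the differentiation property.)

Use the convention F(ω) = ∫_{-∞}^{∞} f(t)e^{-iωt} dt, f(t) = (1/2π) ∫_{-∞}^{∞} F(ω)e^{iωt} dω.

F[g](ω) = \frac{\sqrt{2} \sqrt{\pi} \omega^{2} e^{- \frac{\omega^{2}}{72}}}{216}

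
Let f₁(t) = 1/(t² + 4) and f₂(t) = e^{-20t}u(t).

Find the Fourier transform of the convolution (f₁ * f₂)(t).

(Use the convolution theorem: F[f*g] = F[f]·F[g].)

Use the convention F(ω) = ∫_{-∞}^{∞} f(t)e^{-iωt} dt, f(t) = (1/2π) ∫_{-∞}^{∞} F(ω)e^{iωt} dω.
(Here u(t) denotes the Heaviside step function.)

F[f₁*f₂](ω) = \frac{\pi e^{- 2 \left|{\omega}\right|}}{2 \left(i \omega + 20\right)}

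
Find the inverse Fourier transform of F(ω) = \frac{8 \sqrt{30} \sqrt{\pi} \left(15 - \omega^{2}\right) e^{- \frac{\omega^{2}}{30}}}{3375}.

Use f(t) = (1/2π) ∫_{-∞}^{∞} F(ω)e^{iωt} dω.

f(t) = 8 t^{2} e^{- \frac{15 t^{2}}{2}}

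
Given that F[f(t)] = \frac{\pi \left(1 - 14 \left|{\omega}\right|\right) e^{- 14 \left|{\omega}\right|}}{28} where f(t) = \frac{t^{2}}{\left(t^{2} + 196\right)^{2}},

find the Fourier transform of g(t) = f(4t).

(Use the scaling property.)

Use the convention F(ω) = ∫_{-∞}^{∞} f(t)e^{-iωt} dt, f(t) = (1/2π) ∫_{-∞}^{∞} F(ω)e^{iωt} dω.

F[g](ω) = \frac{\pi \left(2 - 7 \left|{\omega}\right|\right) e^{- \frac{7 \left|{\omega}\right|}{2}}}{224}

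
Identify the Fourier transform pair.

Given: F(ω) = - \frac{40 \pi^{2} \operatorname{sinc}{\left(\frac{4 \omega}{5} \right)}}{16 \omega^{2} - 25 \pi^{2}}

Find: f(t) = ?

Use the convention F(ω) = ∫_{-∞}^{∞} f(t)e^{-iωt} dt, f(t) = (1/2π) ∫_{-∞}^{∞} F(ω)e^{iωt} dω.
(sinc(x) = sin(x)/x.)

f(t) = 2 \left(\begin{cases} \cos^{2}{\left(\frac{5 \pi t}{8} \right)} & \text{for}\: \left|{t}\right| < \frac{4}{5} \\0 & \text{otherwise} \end{cases}\right)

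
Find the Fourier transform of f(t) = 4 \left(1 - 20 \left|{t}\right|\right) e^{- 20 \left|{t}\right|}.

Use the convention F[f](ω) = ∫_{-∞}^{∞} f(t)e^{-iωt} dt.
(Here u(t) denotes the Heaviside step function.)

F(ω) = \frac{320 \omega^{2}}{\left(\omega^{2} + 400\right)^{2}}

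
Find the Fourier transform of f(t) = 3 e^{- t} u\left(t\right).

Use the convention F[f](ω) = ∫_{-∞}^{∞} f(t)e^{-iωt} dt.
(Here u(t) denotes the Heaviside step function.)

F(ω) = \frac{3}{i \omega + 1}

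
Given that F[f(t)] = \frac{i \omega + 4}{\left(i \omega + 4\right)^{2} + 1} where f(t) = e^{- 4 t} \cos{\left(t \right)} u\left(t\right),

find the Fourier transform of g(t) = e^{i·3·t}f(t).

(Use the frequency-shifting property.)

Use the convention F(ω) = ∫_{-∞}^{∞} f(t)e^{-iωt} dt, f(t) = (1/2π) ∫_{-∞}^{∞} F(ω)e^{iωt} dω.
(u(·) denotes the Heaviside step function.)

F[g](ω) = \frac{i \left(\omega - 3\right) + 4}{\left(i \left(\omega - 3\right) + 4\right)^{2} + 1}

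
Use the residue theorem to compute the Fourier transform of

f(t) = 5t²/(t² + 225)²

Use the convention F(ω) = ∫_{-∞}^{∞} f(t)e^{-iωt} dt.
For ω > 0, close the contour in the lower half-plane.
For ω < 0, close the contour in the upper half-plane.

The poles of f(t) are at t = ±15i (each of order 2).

Let g(z) = f(z)e^{-iωz}; for large |z| the factor e^{-iωz} decays in the lower half-plane when ω > 0 and in the upper half-plane when ω < 0.

Case ω > 0 (lower half-plane, clockwise contour ⇒ F(ω) = -2πi·ΣRes):
  Res_{z = - 15 i} g(z) = \frac{i \left(1 - 15 \omega\right) e^{- 15 \omega}}{12} (pole of order 2)
  F(ω) = -2πi·ΣRes = \frac{\pi \left(1 - 15 \omega\right) e^{- 15 \omega}}{6}

Case ω < 0 (upper half-plane, counterclockwise contour ⇒ F(ω) = +2πi·ΣRes):
  Res_{z = 15 i} g(z) = \frac{i \left(- 15 \omega - 1\right) e^{15 \omega}}{12} (pole of order 2)
  F(ω) = 2πi·ΣRes = \frac{\pi \left(15 \omega + 1\right) e^{15 \omega}}{6}

Both cases combine into a single formula in |ω|:

F(ω) = \frac{\pi \left(1 - 15 \left|{\omega}\right|\right) e^{- 15 \left|{\omega}\right|}}{6}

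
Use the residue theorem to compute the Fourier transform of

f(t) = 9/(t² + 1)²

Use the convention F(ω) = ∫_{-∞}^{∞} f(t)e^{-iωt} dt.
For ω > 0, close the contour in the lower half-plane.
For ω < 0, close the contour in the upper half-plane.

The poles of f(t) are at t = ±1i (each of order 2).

Let g(z) = f(z)e^{-iωz}; for large |z| the factor e^{-iωz} decays in the lower half-plane when ω > 0 and in the upper half-plane when ω < 0.

Case ω > 0 (lower half-plane, clockwise contour ⇒ F(ω) = -2πi·ΣRes):
  Res_{z = - i} g(z) = \frac{9 i \left(\omega + 1\right) e^{- \omega}}{4} (pole of order 2)
  F(ω) = -2πi·ΣRes = \frac{9 \pi \left(\omega + 1\right) e^{- \omega}}{2}

Case ω < 0 (upper half-plane, counterclockwise contour ⇒ F(ω) = +2πi·ΣRes):
  Res_{z = i} g(z) = \frac{9 i \left(\omega - 1\right) e^{\omega}}{4} (pole of order 2)
  F(ω) = 2πi·ΣRes = \frac{9 \pi \left(1 - \omega\right) e^{\omega}}{2}

Both cases combine into a single formula in |ω|:

F(ω) = \frac{9 \pi \left(\left|{\omega}\right| + 1\right) e^{- \left|{\omega}\right|}}{2}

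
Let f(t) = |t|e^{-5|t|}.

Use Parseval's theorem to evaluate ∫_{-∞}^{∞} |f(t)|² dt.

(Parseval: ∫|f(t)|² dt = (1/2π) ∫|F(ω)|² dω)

∫|f(t)|² dt = \frac{1}{250}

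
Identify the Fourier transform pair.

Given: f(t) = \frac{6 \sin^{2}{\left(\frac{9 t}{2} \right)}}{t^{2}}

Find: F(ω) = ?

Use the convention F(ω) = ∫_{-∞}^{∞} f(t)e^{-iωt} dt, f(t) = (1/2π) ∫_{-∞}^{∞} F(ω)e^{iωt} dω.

F(ω) = \begin{cases} 3 \pi \left(9 - \left|{\omega}\right|\right) & \text{for}\: \omega > -9 \wedge \omega < 9 \\0 & \text{otherwise} \end{cases}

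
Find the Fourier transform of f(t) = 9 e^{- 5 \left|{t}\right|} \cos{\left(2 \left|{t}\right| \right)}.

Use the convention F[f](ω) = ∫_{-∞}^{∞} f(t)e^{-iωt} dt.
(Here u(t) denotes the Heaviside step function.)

F(ω) = \frac{90 \left(\omega^{2} + 29\right)}{\omega^{4} + 42 \omega^{2} + 841}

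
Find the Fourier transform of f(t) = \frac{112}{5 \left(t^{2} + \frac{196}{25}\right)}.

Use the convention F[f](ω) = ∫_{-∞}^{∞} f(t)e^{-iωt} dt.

F(ω) = 8 \pi e^{- \frac{14 \left|{\omega}\right|}{5}}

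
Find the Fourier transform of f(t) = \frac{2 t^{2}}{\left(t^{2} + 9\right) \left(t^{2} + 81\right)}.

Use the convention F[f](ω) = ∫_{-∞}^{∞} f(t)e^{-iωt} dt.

F(ω) = \frac{\pi \left(3 - e^{6 \left|{\omega}\right|}\right) e^{- 9 \left|{\omega}\right|}}{12}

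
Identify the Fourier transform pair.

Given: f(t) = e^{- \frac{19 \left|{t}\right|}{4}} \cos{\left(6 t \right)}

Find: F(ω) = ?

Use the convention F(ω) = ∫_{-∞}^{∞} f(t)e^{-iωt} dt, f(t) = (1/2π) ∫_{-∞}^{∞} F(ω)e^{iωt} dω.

F(ω) = \frac{152 \left(16 \omega^{2} + 937\right)}{256 \omega^{4} - 6880 \omega^{2} + 877969}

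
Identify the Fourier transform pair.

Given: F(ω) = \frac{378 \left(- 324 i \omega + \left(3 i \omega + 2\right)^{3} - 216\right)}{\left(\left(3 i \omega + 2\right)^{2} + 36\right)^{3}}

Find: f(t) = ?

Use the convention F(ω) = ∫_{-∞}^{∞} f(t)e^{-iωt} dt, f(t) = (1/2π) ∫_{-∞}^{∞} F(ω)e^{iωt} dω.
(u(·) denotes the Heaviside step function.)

f(t) = 7 t^{2} e^{- \frac{2 t}{3}} \cos{\left(2 t \right)} u\left(t\right)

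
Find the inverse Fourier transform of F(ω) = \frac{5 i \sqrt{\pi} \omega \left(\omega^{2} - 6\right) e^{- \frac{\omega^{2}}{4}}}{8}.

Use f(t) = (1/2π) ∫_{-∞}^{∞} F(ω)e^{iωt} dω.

f(t) = 5 t^{3} e^{- t^{2}}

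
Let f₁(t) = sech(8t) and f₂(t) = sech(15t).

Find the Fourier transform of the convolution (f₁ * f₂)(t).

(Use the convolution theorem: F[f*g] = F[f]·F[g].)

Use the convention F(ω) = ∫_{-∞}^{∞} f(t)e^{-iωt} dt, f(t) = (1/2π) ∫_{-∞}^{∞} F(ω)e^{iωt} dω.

F[f₁*f₂](ω) = \frac{\pi^{2}}{120 \cosh{\left(\frac{\pi \omega}{30} \right)} \cosh{\left(\frac{\pi \omega}{16} \right)}}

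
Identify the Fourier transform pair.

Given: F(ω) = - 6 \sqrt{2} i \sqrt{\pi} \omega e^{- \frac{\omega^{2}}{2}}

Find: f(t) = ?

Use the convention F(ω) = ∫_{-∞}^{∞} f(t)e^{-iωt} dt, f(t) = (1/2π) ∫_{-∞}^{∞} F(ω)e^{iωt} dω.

f(t) = 6 t e^{- \frac{t^{2}}{2}}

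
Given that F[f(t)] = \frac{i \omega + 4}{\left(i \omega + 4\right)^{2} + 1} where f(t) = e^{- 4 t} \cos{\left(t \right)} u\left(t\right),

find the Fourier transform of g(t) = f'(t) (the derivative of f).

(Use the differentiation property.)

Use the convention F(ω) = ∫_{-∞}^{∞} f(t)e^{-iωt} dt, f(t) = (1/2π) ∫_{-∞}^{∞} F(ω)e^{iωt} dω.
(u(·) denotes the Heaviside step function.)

F[g](ω) = \frac{i \omega \left(i \omega + 4\right)}{\left(i \omega + 4\right)^{2} + 1}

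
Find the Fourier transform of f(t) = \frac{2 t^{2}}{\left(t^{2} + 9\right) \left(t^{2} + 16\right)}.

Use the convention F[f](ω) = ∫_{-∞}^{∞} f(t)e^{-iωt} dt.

F(ω) = \frac{2 \pi \left(4 - 3 e^{\left|{\omega}\right|}\right) e^{- 4 \left|{\omega}\right|}}{7}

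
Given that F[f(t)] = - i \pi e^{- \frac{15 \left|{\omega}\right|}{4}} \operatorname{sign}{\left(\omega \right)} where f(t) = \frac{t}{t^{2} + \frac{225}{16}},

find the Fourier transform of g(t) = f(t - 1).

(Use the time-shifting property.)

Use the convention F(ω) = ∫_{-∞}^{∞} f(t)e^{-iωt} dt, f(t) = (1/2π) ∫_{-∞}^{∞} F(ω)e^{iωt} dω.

F[g](ω) = - i \pi e^{- i \omega} e^{- \frac{15 \left|{\omega}\right|}{4}} \operatorname{sign}{\left(\omega \right)}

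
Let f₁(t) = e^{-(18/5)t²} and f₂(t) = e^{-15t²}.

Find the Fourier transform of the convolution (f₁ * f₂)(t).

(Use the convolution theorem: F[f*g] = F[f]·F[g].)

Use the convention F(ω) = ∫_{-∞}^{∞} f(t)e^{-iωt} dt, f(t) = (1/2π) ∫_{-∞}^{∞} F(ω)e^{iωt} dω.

F[f₁*f₂](ω) = \frac{\sqrt{6} \pi e^{- \frac{31 \omega^{2}}{360}}}{18}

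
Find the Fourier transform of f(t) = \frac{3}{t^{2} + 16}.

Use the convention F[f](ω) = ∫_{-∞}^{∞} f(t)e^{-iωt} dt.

F(ω) = \frac{3 \pi e^{- 4 \left|{\omega}\right|}}{4}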